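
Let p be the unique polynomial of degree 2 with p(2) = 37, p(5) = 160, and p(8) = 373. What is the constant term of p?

Write p(n) = an^2 + bn + c. Substituting each data point gives a linear system:
  4a + 2b + c = 37
  25a + 5b + c = 160
  64a + 8b + c = 373
Solving the system yields a = 5, b = 6, c = 5.
So p(n) = 5n^2 + 6n + 5.
The constant term is 5.

5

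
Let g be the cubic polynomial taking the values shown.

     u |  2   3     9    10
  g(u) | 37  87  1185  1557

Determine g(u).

g(u) = u^3 + 5u^2 + 6u - 3

Write g(u) = au^3 + bu^2 + cu + d. Substituting each data point gives a linear system:
  8a + 4b + 2c + d = 37
  27a + 9b + 3c + d = 87
  729a + 81b + 9c + d = 1185
  1000a + 100b + 10c + d = 1557
Solving the system yields a = 1, b = 5, c = 6, d = -3.
So g(u) = u^3 + 5u^2 + 6u - 3.
Check: g(2) = 37. ✓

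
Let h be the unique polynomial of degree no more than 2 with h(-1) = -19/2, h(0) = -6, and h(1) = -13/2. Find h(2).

-11

Forward differences of the values at n = -1, 0, 1:
  h  : -19/2  -6  -13/2
  Δ  : 7/2  -1/2
  Δ^2: -4
The second differences are constant, confirming degree 2.
Interpolating (Newton forward form) and evaluating at n = 2 gives h(2) = -11.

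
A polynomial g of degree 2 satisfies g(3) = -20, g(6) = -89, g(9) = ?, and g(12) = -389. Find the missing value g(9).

-212

On equispaced nodes a degree-2 polynomial has vanishing third forward difference, so
  - g(3) + 3·g(6) - 3·g(9) + g(12) = 0.
Substituting the known values and solving for g(9):
  -3·g(9) = 636
  g(9) = -212.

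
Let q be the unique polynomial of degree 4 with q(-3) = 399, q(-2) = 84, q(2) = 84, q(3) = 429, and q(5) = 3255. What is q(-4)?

1248

Write q(s) = as^4 + bs^3 + cs^2 + ds + e. Substituting each data point gives a linear system:
  81a - 27b + 9c - 3d + e = 399
  16a - 8b + 4c - 2d + e = 84
  16a + 8b + 4c + 2d + e = 84
  81a + 27b + 9c + 3d + e = 429
  625a + 125b + 25c + 5d + e = 3255
Solving the system yields a = 5, b = 1, c = 1, d = -4, e = 0.
So q(s) = 5s^4 + s^3 + s^2 - 4s.
Then q(-4) = 1248.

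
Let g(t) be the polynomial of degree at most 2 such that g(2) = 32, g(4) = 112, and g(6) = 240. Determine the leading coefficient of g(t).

6

Write g(t) = at^2 + bt + c. Substituting each data point gives a linear system:
  4a + 2b + c = 32
  16a + 4b + c = 112
  36a + 6b + c = 240
Solving the system yields a = 6, b = 4, c = 0.
So g(t) = 6t^2 + 4t.
The leading coefficient is 6.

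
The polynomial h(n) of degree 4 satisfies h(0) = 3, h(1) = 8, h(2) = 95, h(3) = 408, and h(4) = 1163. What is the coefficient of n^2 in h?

Write h(n) = an^4 + bn^3 + cn^2 + dn + e. Substituting each data point gives a linear system:
  e = 3
  a + b + c + d + e = 8
  16a + 8b + 4c + 2d + e = 95
  81a + 27b + 9c + 3d + e = 408
  256a + 64b + 16c + 4d + e = 1163
Solving the system yields a = 3, b = 6, c = 2, d = -6, e = 3.
So h(n) = 3n^4 + 6n^3 + 2n^2 - 6n + 3.
The coefficient of n^2 is 2.

2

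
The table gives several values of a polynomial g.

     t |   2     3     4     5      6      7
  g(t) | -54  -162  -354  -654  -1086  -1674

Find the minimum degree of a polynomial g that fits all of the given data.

Forward differences of the values at t = 2, 3, 4, 5, 6, 7:
  g  : -54  -162  -354  -654  -1086  -1674
  Δ  : -108  -192  -300  -432  -588
  Δ^2: -84  -108  -132  -156
  Δ^3: -24  -24  -24
  Δ^4: 0  0
  Δ^5: 0
The third differences are constant (-24) and nonzero, while all higher differences vanish, so the minimal degree is 3.

3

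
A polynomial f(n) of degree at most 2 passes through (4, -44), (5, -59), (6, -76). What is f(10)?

Using the Lagrange interpolation formula with nodes 4, 5, 6:
  L_0(n) = (n - 5)(n - 6) / 2
  L_1(n) = (n - 4)(n - 6) / -1
  L_2(n) = (n - 4)(n - 5) / 2
Then f(n) = -44·L_0(n) - 59·L_1(n) - 76·L_2(n).
Expanding and collecting terms gives f(n) = -n^2 - 6n - 4.
Evaluating at n = 10: f(10) = -164.

-164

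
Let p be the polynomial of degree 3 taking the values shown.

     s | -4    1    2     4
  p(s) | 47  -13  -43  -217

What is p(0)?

-5

Using the Lagrange interpolation formula with nodes -4, 1, 2, 4:
  L_0(s) = (s - 1)(s - 2)(s - 4) / -240
  L_1(s) = (s + 4)(s - 2)(s - 4) / 15
  L_2(s) = (s + 4)(s - 1)(s - 4) / -12
  L_3(s) = (s + 4)(s - 1)(s - 2) / 48
Then p(s) = 47·L_0(s) - 13·L_1(s) - 43·L_2(s) - 217·L_3(s).
Expanding and collecting terms gives p(s) = -2s^3 - 5s^2 - s - 5.
Evaluating at s = 0: p(0) = -5.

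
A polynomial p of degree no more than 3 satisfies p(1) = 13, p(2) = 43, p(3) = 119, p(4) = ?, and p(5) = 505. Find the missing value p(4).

The 4 known points determine the degree-3 polynomial uniquely.
Write p(x) = ax^3 + bx^2 + cx + d. Substituting each data point gives a linear system:
  a + b + c + d = 13
  8a + 4b + 2c + d = 43
  27a + 9b + 3c + d = 119
  125a + 25b + 5c + d = 505
Solving the system yields a = 4, b = -1, c = 5, d = 5.
So p(x) = 4x³ - x² + 5x + 5.
Then p(4) = 265.

265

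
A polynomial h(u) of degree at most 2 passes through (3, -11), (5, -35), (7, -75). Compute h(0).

Using the Lagrange interpolation formula with nodes 3, 5, 7:
  L_0(u) = (u - 5)(u - 7) / 8
  L_1(u) = (u - 3)(u - 7) / -4
  L_2(u) = (u - 3)(u - 5) / 8
Then h(u) = -11·L_0(u) - 35·L_1(u) - 75·L_2(u).
Expanding and collecting terms gives h(u) = -2u^2 + 4u - 5.
Evaluating at u = 0: h(0) = -5.

-5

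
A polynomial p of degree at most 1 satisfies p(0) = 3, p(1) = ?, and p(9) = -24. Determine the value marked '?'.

0

The 2 known points determine the degree-1 polynomial uniquely.
Write p(u) = au + b. Substituting each data point gives a linear system:
  b = 3
  9a + b = -24
Solving the system yields a = -3, b = 3.
So p(u) = -3u + 3.
Then p(1) = 0.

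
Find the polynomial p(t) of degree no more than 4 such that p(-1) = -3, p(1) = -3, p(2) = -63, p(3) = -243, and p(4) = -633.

Write p(t) = at^4 + bt^3 + ct^2 + dt + e. Substituting each data point gives a linear system:
  a - b + c - d + e = -3
  a + b + c + d + e = -3
  16a + 8b + 4c + 2d + e = -63
  81a + 27b + 9c + 3d + e = -243
  256a + 64b + 16c + 4d + e = -633
Solving the system yields a = -1, b = -5, c = -5, d = 5, e = 3.
So p(t) = -t⁴ - 5t³ - 5t² + 5t + 3.
Check: p(1) = -3. ✓

p(t) = -t^4 - 5t^3 - 5t^2 + 5t + 3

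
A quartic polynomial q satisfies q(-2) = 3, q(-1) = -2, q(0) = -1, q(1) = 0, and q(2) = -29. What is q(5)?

-956

Using the Lagrange interpolation formula with nodes -2, -1, 0, 1, 2:
  L_0(x) = (x + 1)x(x - 1)(x - 2) / 24
  L_1(x) = (x + 2)x(x - 1)(x - 2) / -6
  L_2(x) = (x + 2)(x + 1)(x - 1)(x - 2) / 4
  L_3(x) = (x + 2)(x + 1)x(x - 2) / -6
  L_4(x) = (x + 2)(x + 1)x(x - 1) / 24
Then q(x) = 3·L_0(x) - 2·L_1(x) - 1·L_2(x) + 0·L_3(x) - 29·L_4(x).
Expanding and collecting terms gives q(x) = -x^4 - 3x^3 + x^2 + 4x - 1.
Evaluating at x = 5: q(5) = -956.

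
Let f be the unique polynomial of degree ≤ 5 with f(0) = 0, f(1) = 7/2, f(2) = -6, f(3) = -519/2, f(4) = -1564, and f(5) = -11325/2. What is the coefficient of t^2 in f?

Write f(t) = at^5 + bt^4 + ct^3 + dt^2 + et + k. Substituting each data point gives a linear system:
  k = 0
  a + b + c + d + e + k = 7/2
  32a + 16b + 8c + 4d + 2e + k = -6
  243a + 81b + 27c + 9d + 3e + k = -519/2
  1024a + 256b + 64c + 16d + 4e + k = -1564
  3125a + 625b + 125c + 25d + 5e + k = -11325/2
Solving the system yields a = -3, b = 6, c = 1/2, d = -5, e = 5, k = 0.
So f(t) = -3t^5 + 6t^4 + (1/2)t^3 - 5t^2 + 5t.
The coefficient of t^2 is -5.

-5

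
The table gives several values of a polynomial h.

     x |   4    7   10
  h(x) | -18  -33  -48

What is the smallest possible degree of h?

1

Forward differences of the values at x = 4, 7, 10:
  h  : -18  -33  -48
  Δ  : -15  -15
  Δ^2: 0
The first differences are constant (-15) and nonzero, while all higher differences vanish, so the minimal degree is 1.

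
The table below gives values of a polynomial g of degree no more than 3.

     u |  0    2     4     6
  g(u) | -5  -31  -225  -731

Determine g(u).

Using the Lagrange interpolation formula with nodes 0, 2, 4, 6:
  L_0(u) = (u - 2)(u - 4)(u - 6) / -48
  L_1(u) = u(u - 4)(u - 6) / 16
  L_2(u) = u(u - 2)(u - 6) / -16
  L_3(u) = u(u - 2)(u - 4) / 48
Then g(u) = -5·L_0(u) - 31·L_1(u) - 225·L_2(u) - 731·L_3(u).
Expanding and collecting terms gives g(u) = -3u^3 - 3u^2 + 5u - 5.
Check: g(0) = -5. ✓

g(u) = -3u^3 - 3u^2 + 5u - 5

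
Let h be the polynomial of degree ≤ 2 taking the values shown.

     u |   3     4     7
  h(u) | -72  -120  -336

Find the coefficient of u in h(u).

-6

Write h(u) = au^2 + bu + c. Substituting each data point gives a linear system:
  9a + 3b + c = -72
  16a + 4b + c = -120
  49a + 7b + c = -336
Solving the system yields a = -6, b = -6, c = 0.
So h(u) = -6u² - 6u.
The coefficient of u is -6.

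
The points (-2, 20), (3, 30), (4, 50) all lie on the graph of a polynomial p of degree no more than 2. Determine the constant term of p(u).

Write p(u) = au^2 + bu + c. Substituting each data point gives a linear system:
  4a - 2b + c = 20
  9a + 3b + c = 30
  16a + 4b + c = 50
Solving the system yields a = 3, b = -1, c = 6.
So p(u) = 3u^2 - u + 6.
The constant term is 6.

6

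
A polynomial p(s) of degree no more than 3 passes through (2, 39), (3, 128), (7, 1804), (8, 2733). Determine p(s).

Using the Lagrange interpolation formula with nodes 2, 3, 7, 8:
  L_0(s) = (s - 3)(s - 7)(s - 8) / -30
  L_1(s) = (s - 2)(s - 7)(s - 8) / 20
  L_2(s) = (s - 2)(s - 3)(s - 8) / -20
  L_3(s) = (s - 2)(s - 3)(s - 7) / 30
Then p(s) = 39·L_0(s) + 128·L_1(s) + 1804·L_2(s) + 2733·L_3(s).
Expanding and collecting terms gives p(s) = 6s^3 - 6s^2 + 5s + 5.
Check: p(2) = 39. ✓

p(s) = 6s^3 - 6s^2 + 5s + 5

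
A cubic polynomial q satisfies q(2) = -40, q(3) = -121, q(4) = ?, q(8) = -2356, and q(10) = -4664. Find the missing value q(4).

-284

The 4 known points determine the degree-3 polynomial uniquely.
Write q(u) = au^3 + bu^2 + cu + d. Substituting each data point gives a linear system:
  8a + 4b + 2c + d = -40
  27a + 9b + 3c + d = -121
  512a + 64b + 8c + d = -2356
  1000a + 100b + 10c + d = -4664
Solving the system yields a = -5, b = 4, c = -6, d = -4.
So q(u) = -5u^3 + 4u^2 - 6u - 4.
Then q(4) = -284.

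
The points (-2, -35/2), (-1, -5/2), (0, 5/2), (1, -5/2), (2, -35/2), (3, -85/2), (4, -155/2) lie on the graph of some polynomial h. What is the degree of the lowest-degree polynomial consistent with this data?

2

Forward differences of the values at s = -2, -1, 0, 1, 2, 3, 4:
  h  : -35/2  -5/2  5/2  -5/2  -35/2  -85/2  -155/2
  Δ  : 15  5  -5  -15  -25  -35
  Δ^2: -10  -10  -10  -10  -10
  Δ^3: 0  0  0  0
  Δ^4: 0  0  0
  Δ^5: 0  0
  Δ^6: 0
The second differences are constant (-10) and nonzero, while all higher differences vanish, so the minimal degree is 2.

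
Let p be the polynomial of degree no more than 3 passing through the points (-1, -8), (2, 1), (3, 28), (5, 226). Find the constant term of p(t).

1

Write p(t) = at^3 + bt^2 + ct + d. Substituting each data point gives a linear system:
  -a + b - c + d = -8
  8a + 4b + 2c + d = 1
  27a + 9b + 3c + d = 28
  125a + 25b + 5c + d = 226
Solving the system yields a = 3, b = -6, c = 0, d = 1.
So p(t) = 3t^3 - 6t^2 + 1.
The constant term is 1.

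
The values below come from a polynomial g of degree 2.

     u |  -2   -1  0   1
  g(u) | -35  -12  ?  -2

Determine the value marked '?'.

The 3 known points determine the degree-2 polynomial uniquely.
Write g(u) = au^2 + bu + c. Substituting each data point gives a linear system:
  4a - 2b + c = -35
  a - b + c = -12
  a + b + c = -2
Solving the system yields a = -6, b = 5, c = -1.
So g(u) = -6u² + 5u - 1.
Then g(0) = -1.

-1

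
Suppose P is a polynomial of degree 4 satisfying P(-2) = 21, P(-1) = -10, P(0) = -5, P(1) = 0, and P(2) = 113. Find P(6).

Forward differences of the values at s = -2, -1, 0, 1, 2:
  P  : 21  -10  -5  0  113
  Δ  : -31  5  5  113
  Δ^2: 36  0  108
  Δ^3: -36  108
  Δ^4: 144
The fourth differences are constant, confirming degree 4.
Interpolating (Newton forward form) and evaluating at s = 6 gives P(6) = 8845.

8845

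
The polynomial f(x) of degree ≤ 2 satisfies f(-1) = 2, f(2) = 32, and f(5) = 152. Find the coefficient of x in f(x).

Write f(x) = ax^2 + bx + c. Substituting each data point gives a linear system:
  a - b + c = 2
  4a + 2b + c = 32
  25a + 5b + c = 152
Solving the system yields a = 5, b = 5, c = 2.
So f(x) = 5x^2 + 5x + 2.
The coefficient of x is 5.

5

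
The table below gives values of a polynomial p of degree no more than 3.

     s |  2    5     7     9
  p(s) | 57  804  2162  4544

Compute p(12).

Using the Lagrange interpolation formula with nodes 2, 5, 7, 9:
  L_0(s) = (s - 5)(s - 7)(s - 9) / -105
  L_1(s) = (s - 2)(s - 7)(s - 9) / 24
  L_2(s) = (s - 2)(s - 5)(s - 9) / -20
  L_3(s) = (s - 2)(s - 5)(s - 7) / 56
Then p(s) = 57·L_0(s) + 804·L_1(s) + 2162·L_2(s) + 4544·L_3(s).
Expanding and collecting terms gives p(s) = 6s³ + 2s² + s - 1.
Evaluating at s = 12: p(12) = 10667.

10667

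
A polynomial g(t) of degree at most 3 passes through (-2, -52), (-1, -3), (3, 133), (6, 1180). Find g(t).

g(t) = 6t^3 - 3t^2 - 2t + 4

Using the Lagrange interpolation formula with nodes -2, -1, 3, 6:
  L_0(t) = (t + 1)(t - 3)(t - 6) / -40
  L_1(t) = (t + 2)(t - 3)(t - 6) / 28
  L_2(t) = (t + 2)(t + 1)(t - 6) / -60
  L_3(t) = (t + 2)(t + 1)(t - 3) / 168
Then g(t) = -52·L_0(t) - 3·L_1(t) + 133·L_2(t) + 1180·L_3(t).
Expanding and collecting terms gives g(t) = 6t^3 - 3t^2 - 2t + 4.
Check: g(-1) = -3. ✓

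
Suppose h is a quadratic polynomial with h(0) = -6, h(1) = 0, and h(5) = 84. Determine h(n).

h(n) = 3n^2 + 3n - 6

Write h(n) = an^2 + bn + c. Substituting each data point gives a linear system:
  c = -6
  a + b + c = 0
  25a + 5b + c = 84
Solving the system yields a = 3, b = 3, c = -6.
So h(n) = 3n^2 + 3n - 6.
Check: h(1) = 0. ✓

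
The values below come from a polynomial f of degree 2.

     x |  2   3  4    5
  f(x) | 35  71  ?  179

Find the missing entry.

The 3 known points determine the degree-2 polynomial uniquely.
Write f(x) = ax^2 + bx + c. Substituting each data point gives a linear system:
  4a + 2b + c = 35
  9a + 3b + c = 71
  25a + 5b + c = 179
Solving the system yields a = 6, b = 6, c = -1.
So f(x) = 6x² + 6x - 1.
Then f(4) = 119.

119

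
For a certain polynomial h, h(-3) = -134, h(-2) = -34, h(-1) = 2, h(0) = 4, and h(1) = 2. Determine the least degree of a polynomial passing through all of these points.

Forward differences of the values at x = -3, -2, -1, 0, 1:
  h  : -134  -34  2  4  2
  Δ  : 100  36  2  -2
  Δ^2: -64  -34  -4
  Δ^3: 30  30
  Δ^4: 0
The third differences are constant (30) and nonzero, while all higher differences vanish, so the minimal degree is 3.

3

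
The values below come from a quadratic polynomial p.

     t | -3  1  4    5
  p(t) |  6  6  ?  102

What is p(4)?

The 3 known points determine the degree-2 polynomial uniquely.
Write p(t) = at^2 + bt + c. Substituting each data point gives a linear system:
  9a - 3b + c = 6
  a + b + c = 6
  25a + 5b + c = 102
Solving the system yields a = 3, b = 6, c = -3.
So p(t) = 3t^2 + 6t - 3.
Then p(4) = 69.

69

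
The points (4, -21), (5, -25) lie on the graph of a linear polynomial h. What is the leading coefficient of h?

Write h(t) = at + b. Substituting each data point gives a linear system:
  4a + b = -21
  5a + b = -25
Solving the system yields a = -4, b = -5.
So h(t) = -4t - 5.
The leading coefficient is -4.

-4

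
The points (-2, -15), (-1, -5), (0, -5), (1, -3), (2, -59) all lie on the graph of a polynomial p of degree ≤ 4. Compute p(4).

-945

Using the Lagrange interpolation formula with nodes -2, -1, 0, 1, 2:
  L_0(n) = (n + 1)n(n - 1)(n - 2) / 24
  L_1(n) = (n + 2)n(n - 1)(n - 2) / -6
  L_2(n) = (n + 2)(n + 1)(n - 1)(n - 2) / 4
  L_3(n) = (n + 2)(n + 1)n(n - 2) / -6
  L_4(n) = (n + 2)(n + 1)n(n - 1) / 24
Then p(n) = -15·L_0(n) - 5·L_1(n) - 5·L_2(n) - 3·L_3(n) - 59·L_4(n).
Expanding and collecting terms gives p(n) = -3n^4 - 4n^3 + 4n^2 + 5n - 5.
Evaluating at n = 4: p(4) = -945.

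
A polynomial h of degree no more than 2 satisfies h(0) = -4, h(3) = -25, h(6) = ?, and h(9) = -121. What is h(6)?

-64

The 3 known points determine the degree-2 polynomial uniquely.
Write h(s) = as^2 + bs + c. Substituting each data point gives a linear system:
  c = -4
  9a + 3b + c = -25
  81a + 9b + c = -121
Solving the system yields a = -1, b = -4, c = -4.
So h(s) = -s^2 - 4s - 4.
Then h(6) = -64.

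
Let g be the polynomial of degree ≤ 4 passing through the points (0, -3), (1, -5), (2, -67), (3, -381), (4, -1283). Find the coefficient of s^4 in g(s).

Write g(s) = as^4 + bs^3 + cs^2 + ds + e. Substituting each data point gives a linear system:
  e = -3
  a + b + c + d + e = -5
  16a + 8b + 4c + 2d + e = -67
  81a + 27b + 9c + 3d + e = -381
  256a + 64b + 16c + 4d + e = -1283
Solving the system yields a = -6, b = 4, c = 0, d = 0, e = -3.
So g(s) = -6s^4 + 4s^3 - 3.
The leading coefficient is -6.

-6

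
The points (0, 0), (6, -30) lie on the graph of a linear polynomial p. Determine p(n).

Write p(n) = an + b. Substituting each data point gives a linear system:
  b = 0
  6a + b = -30
Solving the system yields a = -5, b = 0.
So p(n) = -5n.
Check: p(6) = -30. ✓

p(n) = -5n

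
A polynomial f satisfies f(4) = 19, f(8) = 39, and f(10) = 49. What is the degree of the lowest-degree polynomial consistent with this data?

1

Divided differences on the nodes 4, 8, 10:
  order 0: 19  39  49
  order 1: 5  5
  order 2: 0
The order-1 divided differences are all 5 (nonzero) and every higher order vanishes, so the data lies on a polynomial of degree exactly 1.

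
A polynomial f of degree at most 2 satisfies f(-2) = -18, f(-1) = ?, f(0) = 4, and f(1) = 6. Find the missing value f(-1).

-4

The 3 known points determine the degree-2 polynomial uniquely.
Write f(t) = at^2 + bt + c. Substituting each data point gives a linear system:
  4a - 2b + c = -18
  c = 4
  a + b + c = 6
Solving the system yields a = -3, b = 5, c = 4.
So f(t) = -3t^2 + 5t + 4.
Then f(-1) = -4.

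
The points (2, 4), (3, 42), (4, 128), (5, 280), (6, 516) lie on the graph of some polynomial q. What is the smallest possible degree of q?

3

Forward differences of the values at x = 2, 3, 4, 5, 6:
  q  : 4  42  128  280  516
  Δ  : 38  86  152  236
  Δ^2: 48  66  84
  Δ^3: 18  18
  Δ^4: 0
The third differences are constant (18) and nonzero, while all higher differences vanish, so the minimal degree is 3.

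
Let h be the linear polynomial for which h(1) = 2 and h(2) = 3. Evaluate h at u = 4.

Using the Lagrange interpolation formula with nodes 1, 2:
  L_0(u) = (u - 2) / -1
  L_1(u) = (u - 1) / 1
Then h(u) = 2·L_0(u) + 3·L_1(u).
Expanding and collecting terms gives h(u) = u + 1.
Evaluating at u = 4: h(4) = 5.

5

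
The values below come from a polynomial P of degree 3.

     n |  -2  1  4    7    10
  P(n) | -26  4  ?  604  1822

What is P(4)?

106

On equispaced nodes a degree-3 polynomial has vanishing fourth forward difference, so
  P(-2) - 4·P(1) + 6·P(4) - 4·P(7) + P(10) = 0.
Substituting the known values and solving for P(4):
  6·P(4) = 636
  P(4) = 106.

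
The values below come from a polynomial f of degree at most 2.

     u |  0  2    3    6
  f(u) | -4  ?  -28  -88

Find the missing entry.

The 3 known points determine the degree-2 polynomial uniquely.
Write f(u) = au^2 + bu + c. Substituting each data point gives a linear system:
  c = -4
  9a + 3b + c = -28
  36a + 6b + c = -88
Solving the system yields a = -2, b = -2, c = -4.
So f(u) = -2u² - 2u - 4.
Then f(2) = -16.

-16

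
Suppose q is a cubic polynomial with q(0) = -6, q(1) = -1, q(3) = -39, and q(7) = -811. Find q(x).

q(x) = -3x^3 + 4x^2 + 4x - 6

Write q(x) = ax^3 + bx^2 + cx + d. Substituting each data point gives a linear system:
  d = -6
  a + b + c + d = -1
  27a + 9b + 3c + d = -39
  343a + 49b + 7c + d = -811
Solving the system yields a = -3, b = 4, c = 4, d = -6.
So q(x) = -3x^3 + 4x^2 + 4x - 6.
Check: q(1) = -1. ✓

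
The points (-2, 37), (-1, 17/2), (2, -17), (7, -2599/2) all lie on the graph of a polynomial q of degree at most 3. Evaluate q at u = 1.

11/2

Write q(u) = au^3 + bu^2 + cu + d. Substituting each data point gives a linear system:
  -8a + 4b - 2c + d = 37
  -a + b - c + d = 17/2
  8a + 4b + 2c + d = -17
  343a + 49b + 7c + d = -2599/2
Solving the system yields a = -4, b = 1, c = 5/2, d = 6.
So q(u) = -4u^3 + u^2 + (5/2)u + 6.
Then q(1) = 11/2.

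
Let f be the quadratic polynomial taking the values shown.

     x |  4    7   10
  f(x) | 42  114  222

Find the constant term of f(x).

2

Write f(x) = ax^2 + bx + c. Substituting each data point gives a linear system:
  16a + 4b + c = 42
  49a + 7b + c = 114
  100a + 10b + c = 222
Solving the system yields a = 2, b = 2, c = 2.
So f(x) = 2x^2 + 2x + 2.
The constant term is 2.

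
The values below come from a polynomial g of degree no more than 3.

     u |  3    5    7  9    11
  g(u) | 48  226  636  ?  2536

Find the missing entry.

1374

On equispaced nodes a degree-3 polynomial has vanishing fourth forward difference, so
  g(3) - 4·g(5) + 6·g(7) - 4·g(9) + g(11) = 0.
Substituting the known values and solving for g(9):
  -4·g(9) = -5496
  g(9) = 1374.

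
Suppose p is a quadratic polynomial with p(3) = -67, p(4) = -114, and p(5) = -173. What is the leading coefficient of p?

-6

Write p(x) = ax^2 + bx + c. Substituting each data point gives a linear system:
  9a + 3b + c = -67
  16a + 4b + c = -114
  25a + 5b + c = -173
Solving the system yields a = -6, b = -5, c = 2.
So p(x) = -6x² - 5x + 2.
The leading coefficient is -6.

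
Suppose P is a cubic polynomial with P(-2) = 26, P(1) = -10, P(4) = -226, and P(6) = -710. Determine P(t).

Using the Lagrange interpolation formula with nodes -2, 1, 4, 6:
  L_0(t) = (t - 1)(t - 4)(t - 6) / -144
  L_1(t) = (t + 2)(t - 4)(t - 6) / 45
  L_2(t) = (t + 2)(t - 1)(t - 6) / -36
  L_3(t) = (t + 2)(t - 1)(t - 4) / 80
Then P(t) = 26·L_0(t) - 10·L_1(t) - 226·L_2(t) - 710·L_3(t).
Expanding and collecting terms gives P(t) = -3t^3 - t^2 - 4t - 2.
Check: P(6) = -710. ✓

P(t) = -3t^3 - t^2 - 4t - 2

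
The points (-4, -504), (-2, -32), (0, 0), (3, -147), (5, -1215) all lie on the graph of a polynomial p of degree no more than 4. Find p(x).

Write p(x) = ax^4 + bx^3 + cx^2 + dx + e. Substituting each data point gives a linear system:
  256a - 64b + 16c - 4d + e = -504
  16a - 8b + 4c - 2d + e = -32
  e = 0
  81a + 27b + 9c + 3d + e = -147
  625a + 125b + 25c + 5d + e = -1215
Solving the system yields a = -2, b = 0, c = 1, d = 2, e = 0.
So p(x) = -2x^4 + x^2 + 2x.
Check: p(-2) = -32. ✓

p(x) = -2x^4 + x^2 + 2x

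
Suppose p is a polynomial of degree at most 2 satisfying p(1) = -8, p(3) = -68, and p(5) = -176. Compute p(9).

-536

Write p(n) = an^2 + bn + c. Substituting each data point gives a linear system:
  a + b + c = -8
  9a + 3b + c = -68
  25a + 5b + c = -176
Solving the system yields a = -6, b = -6, c = 4.
So p(n) = -6n^2 - 6n + 4.
Then p(9) = -536.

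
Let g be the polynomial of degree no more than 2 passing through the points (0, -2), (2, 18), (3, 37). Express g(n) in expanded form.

Write g(n) = an^2 + bn + c. Substituting each data point gives a linear system:
  c = -2
  4a + 2b + c = 18
  9a + 3b + c = 37
Solving the system yields a = 3, b = 4, c = -2.
So g(n) = 3n² + 4n - 2.
Check: g(0) = -2. ✓

g(n) = 3n^2 + 4n - 2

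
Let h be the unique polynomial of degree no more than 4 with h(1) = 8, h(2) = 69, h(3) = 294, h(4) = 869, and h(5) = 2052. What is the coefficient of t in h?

Write h(t) = at^4 + bt^3 + ct^2 + dt + e. Substituting each data point gives a linear system:
  a + b + c + d + e = 8
  16a + 8b + 4c + 2d + e = 69
  81a + 27b + 9c + 3d + e = 294
  256a + 64b + 16c + 4d + e = 869
  625a + 125b + 25c + 5d + e = 2052
Solving the system yields a = 3, b = 1, c = 1, d = 6, e = -3.
So h(t) = 3t^4 + t^3 + t^2 + 6t - 3.
The coefficient of t is 6.

6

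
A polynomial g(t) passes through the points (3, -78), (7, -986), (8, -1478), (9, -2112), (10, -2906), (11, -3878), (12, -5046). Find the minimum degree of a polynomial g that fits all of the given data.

3

Divided differences on the nodes 3, 7, 8, 9, 10, 11, 12:
  order 0: -78  -986  -1478  -2112  -2906  -3878  -5046
  order 1: -227  -492  -634  -794  -972  -1168
  order 2: -53  -71  -80  -89  -98
  order 3: -3  -3  -3  -3
  order 4: 0  0  0
  order 5: 0  0
  order 6: 0
The order-3 divided differences are all -3 (nonzero) and every higher order vanishes, so the data lies on a polynomial of degree exactly 3.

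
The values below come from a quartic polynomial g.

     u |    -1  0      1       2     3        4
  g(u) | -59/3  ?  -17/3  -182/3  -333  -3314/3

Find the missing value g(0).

The 5 known points determine the degree-4 polynomial uniquely.
Write g(u) = au^4 + bu^3 + cu^2 + du + e. Substituting each data point gives a linear system:
  a - b + c - d + e = -59/3
  a + b + c + d + e = -17/3
  16a + 8b + 4c + 2d + e = -182/3
  81a + 27b + 9c + 3d + e = -333
  256a + 64b + 16c + 4d + e = -3314/3
Solving the system yields a = -5, b = 3, c = -5/3, d = 4, e = -6.
So g(u) = -5u⁴ + 3u³ - (5/3)u² + 4u - 6.
Then g(0) = -6.

-6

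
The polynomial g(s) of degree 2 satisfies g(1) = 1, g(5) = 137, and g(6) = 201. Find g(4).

Using the Lagrange interpolation formula with nodes 1, 5, 6:
  L_0(s) = (s - 5)(s - 6) / 20
  L_1(s) = (s - 1)(s - 6) / -4
  L_2(s) = (s - 1)(s - 5) / 5
Then g(s) = 1·L_0(s) + 137·L_1(s) + 201·L_2(s).
Expanding and collecting terms gives g(s) = 6s² - 2s - 3.
Evaluating at s = 4: g(4) = 85.

85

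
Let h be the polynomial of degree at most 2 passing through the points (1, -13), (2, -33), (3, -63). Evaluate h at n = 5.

Write h(n) = an^2 + bn + c. Substituting each data point gives a linear system:
  a + b + c = -13
  4a + 2b + c = -33
  9a + 3b + c = -63
Solving the system yields a = -5, b = -5, c = -3.
So h(n) = -5n^2 - 5n - 3.
Then h(5) = -153.

-153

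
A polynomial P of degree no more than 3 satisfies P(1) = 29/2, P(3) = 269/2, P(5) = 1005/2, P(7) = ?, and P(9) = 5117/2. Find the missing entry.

2525/2

On equispaced nodes a degree-3 polynomial has vanishing fourth forward difference, so
  P(1) - 4·P(3) + 6·P(5) - 4·P(7) + P(9) = 0.
Substituting the known values and solving for P(7):
  -4·P(7) = -5050
  P(7) = 2525/2.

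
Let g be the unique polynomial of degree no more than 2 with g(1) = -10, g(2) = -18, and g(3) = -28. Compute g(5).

Using the Lagrange interpolation formula with nodes 1, 2, 3:
  L_0(n) = (n - 2)(n - 3) / 2
  L_1(n) = (n - 1)(n - 3) / -1
  L_2(n) = (n - 1)(n - 2) / 2
Then g(n) = -10·L_0(n) - 18·L_1(n) - 28·L_2(n).
Expanding and collecting terms gives g(n) = -n^2 - 5n - 4.
Evaluating at n = 5: g(5) = -54.

-54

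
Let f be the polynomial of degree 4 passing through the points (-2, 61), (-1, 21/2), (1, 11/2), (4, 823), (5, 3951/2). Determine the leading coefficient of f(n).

3

Write f(n) = an^4 + bn^3 + cn^2 + dn + e. Substituting each data point gives a linear system:
  16a - 8b + 4c - 2d + e = 61
  a - b + c - d + e = 21/2
  a + b + c + d + e = 11/2
  256a + 64b + 16c + 4d + e = 823
  625a + 125b + 25c + 5d + e = 3951/2
Solving the system yields a = 3, b = 1/2, c = 2, d = -3, e = 3.
So f(n) = 3n^4 + (1/2)n^3 + 2n^2 - 3n + 3.
The leading coefficient is 3.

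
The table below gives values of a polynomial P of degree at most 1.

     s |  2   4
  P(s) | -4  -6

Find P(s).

Write P(s) = as + b. Substituting each data point gives a linear system:
  2a + b = -4
  4a + b = -6
Solving the system yields a = -1, b = -2.
So P(s) = -s - 2.
Check: P(2) = -4. ✓

P(s) = -s - 2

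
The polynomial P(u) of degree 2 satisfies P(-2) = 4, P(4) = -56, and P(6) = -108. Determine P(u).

P(u) = -2u^2 - 6u

Write P(u) = au^2 + bu + c. Substituting each data point gives a linear system:
  4a - 2b + c = 4
  16a + 4b + c = -56
  36a + 6b + c = -108
Solving the system yields a = -2, b = -6, c = 0.
So P(u) = -2u² - 6u.
Check: P(-2) = 4. ✓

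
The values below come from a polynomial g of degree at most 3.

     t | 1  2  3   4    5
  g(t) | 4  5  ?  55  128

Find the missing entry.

18

On equispaced nodes a degree-3 polynomial has vanishing fourth forward difference, so
  g(1) - 4·g(2) + 6·g(3) - 4·g(4) + g(5) = 0.
Substituting the known values and solving for g(3):
  6·g(3) = 108
  g(3) = 18.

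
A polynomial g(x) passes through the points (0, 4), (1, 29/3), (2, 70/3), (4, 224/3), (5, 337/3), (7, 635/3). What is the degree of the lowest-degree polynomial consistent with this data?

2

Divided differences on the nodes 0, 1, 2, 4, 5, 7:
  order 0: 4  29/3  70/3  224/3  337/3  635/3
  order 1: 17/3  41/3  77/3  113/3  149/3
  order 2: 4  4  4  4
  order 3: 0  0  0
  order 4: 0  0
  order 5: 0
The order-2 divided differences are all 4 (nonzero) and every higher order vanishes, so the data lies on a polynomial of degree exactly 2.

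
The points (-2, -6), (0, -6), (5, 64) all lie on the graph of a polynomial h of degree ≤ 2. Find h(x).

Write h(x) = ax^2 + bx + c. Substituting each data point gives a linear system:
  4a - 2b + c = -6
  c = -6
  25a + 5b + c = 64
Solving the system yields a = 2, b = 4, c = -6.
So h(x) = 2x^2 + 4x - 6.
Check: h(-2) = -6. ✓

h(x) = 2x^2 + 4x - 6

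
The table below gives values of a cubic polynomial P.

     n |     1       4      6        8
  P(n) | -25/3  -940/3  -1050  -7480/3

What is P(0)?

0

Write P(n) = an^3 + bn^2 + cn + d. Substituting each data point gives a linear system:
  a + b + c + d = -25/3
  64a + 16b + 4c + d = -940/3
  216a + 36b + 6c + d = -1050
  512a + 64b + 8c + d = -7480/3
Solving the system yields a = -5, b = 5/3, c = -5, d = 0.
So P(n) = -5n³ + (5/3)n² - 5n.
Then P(0) = 0.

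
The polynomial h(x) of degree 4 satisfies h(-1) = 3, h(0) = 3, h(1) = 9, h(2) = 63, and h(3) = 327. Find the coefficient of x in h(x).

Write h(x) = ax^4 + bx^3 + cx^2 + dx + e. Substituting each data point gives a linear system:
  a - b + c - d + e = 3
  e = 3
  a + b + c + d + e = 9
  16a + 8b + 4c + 2d + e = 63
  81a + 27b + 9c + 3d + e = 327
Solving the system yields a = 5, b = -3, c = -2, d = 6, e = 3.
So h(x) = 5x^4 - 3x^3 - 2x^2 + 6x + 3.
The coefficient of x is 6.

6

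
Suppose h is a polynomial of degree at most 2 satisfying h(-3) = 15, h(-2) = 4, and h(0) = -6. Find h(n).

Using the Lagrange interpolation formula with nodes -3, -2, 0:
  L_0(n) = (n + 2)n / 3
  L_1(n) = (n + 3)n / -2
  L_2(n) = (n + 3)(n + 2) / 6
Then h(n) = 15·L_0(n) + 4·L_1(n) - 6·L_2(n).
Expanding and collecting terms gives h(n) = 2n² - n - 6.
Check: h(0) = -6. ✓

h(n) = 2n^2 - n - 6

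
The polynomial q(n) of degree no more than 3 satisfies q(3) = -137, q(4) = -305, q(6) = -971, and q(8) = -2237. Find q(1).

Using the Lagrange interpolation formula with nodes 3, 4, 6, 8:
  L_0(n) = (n - 4)(n - 6)(n - 8) / -15
  L_1(n) = (n - 3)(n - 6)(n - 8) / 8
  L_2(n) = (n - 3)(n - 4)(n - 8) / -12
  L_3(n) = (n - 3)(n - 4)(n - 6) / 40
Then q(n) = -137·L_0(n) - 305·L_1(n) - 971·L_2(n) - 2237·L_3(n).
Expanding and collecting terms gives q(n) = -4n^3 - 3n^2 + n - 5.
Evaluating at n = 1: q(1) = -11.

-11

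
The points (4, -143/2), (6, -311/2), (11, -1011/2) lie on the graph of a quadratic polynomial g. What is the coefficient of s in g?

-2

Write g(s) = as^2 + bs + c. Substituting each data point gives a linear system:
  16a + 4b + c = -143/2
  36a + 6b + c = -311/2
  121a + 11b + c = -1011/2
Solving the system yields a = -4, b = -2, c = 1/2.
So g(s) = -4s^2 - 2s + 1/2.
The coefficient of s is -2.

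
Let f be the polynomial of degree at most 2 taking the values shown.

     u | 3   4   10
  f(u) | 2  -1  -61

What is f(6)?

-13

Using the Lagrange interpolation formula with nodes 3, 4, 10:
  L_0(u) = (u - 4)(u - 10) / 7
  L_1(u) = (u - 3)(u - 10) / -6
  L_2(u) = (u - 3)(u - 4) / 42
Then f(u) = 2·L_0(u) - 1·L_1(u) - 61·L_2(u).
Expanding and collecting terms gives f(u) = -u² + 4u - 1.
Evaluating at u = 6: f(6) = -13.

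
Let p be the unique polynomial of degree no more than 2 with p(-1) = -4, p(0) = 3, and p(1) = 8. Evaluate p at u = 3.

12

Using the Lagrange interpolation formula with nodes -1, 0, 1:
  L_0(u) = u(u - 1) / 2
  L_1(u) = (u + 1)(u - 1) / -1
  L_2(u) = (u + 1)u / 2
Then p(u) = -4·L_0(u) + 3·L_1(u) + 8·L_2(u).
Expanding and collecting terms gives p(u) = -u^2 + 6u + 3.
Evaluating at u = 3: p(3) = 12.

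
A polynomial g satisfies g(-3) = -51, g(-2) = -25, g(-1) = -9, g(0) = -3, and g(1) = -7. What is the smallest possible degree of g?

2

Forward differences of the values at n = -3, -2, -1, 0, 1:
  g  : -51  -25  -9  -3  -7
  Δ  : 26  16  6  -4
  Δ^2: -10  -10  -10
  Δ^3: 0  0
  Δ^4: 0
The second differences are constant (-10) and nonzero, while all higher differences vanish, so the minimal degree is 2.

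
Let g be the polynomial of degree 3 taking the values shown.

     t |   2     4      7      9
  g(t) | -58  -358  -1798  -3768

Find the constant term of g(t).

Write g(t) = at^3 + bt^2 + ct + d. Substituting each data point gives a linear system:
  8a + 4b + 2c + d = -58
  64a + 16b + 4c + d = -358
  343a + 49b + 7c + d = -1798
  729a + 81b + 9c + d = -3768
Solving the system yields a = -5, b = -1, c = -4, d = -6.
So g(t) = -5t³ - t² - 4t - 6.
The constant term is -6.

-6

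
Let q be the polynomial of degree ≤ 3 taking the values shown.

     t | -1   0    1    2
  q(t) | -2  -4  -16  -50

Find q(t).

Write q(t) = at^3 + bt^2 + ct + d. Substituting each data point gives a linear system:
  -a + b - c + d = -2
  d = -4
  a + b + c + d = -16
  8a + 4b + 2c + d = -50
Solving the system yields a = -2, b = -5, c = -5, d = -4.
So q(t) = -2t³ - 5t² - 5t - 4.
Check: q(2) = -50. ✓

q(t) = -2t^3 - 5t^2 - 5t - 4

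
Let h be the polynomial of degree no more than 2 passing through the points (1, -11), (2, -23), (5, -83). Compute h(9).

Write h(u) = au^2 + bu + c. Substituting each data point gives a linear system:
  a + b + c = -11
  4a + 2b + c = -23
  25a + 5b + c = -83
Solving the system yields a = -2, b = -6, c = -3.
So h(u) = -2u² - 6u - 3.
Then h(9) = -219.

-219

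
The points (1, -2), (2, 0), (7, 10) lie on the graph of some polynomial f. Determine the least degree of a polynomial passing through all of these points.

1

Divided differences on the nodes 1, 2, 7:
  order 0: -2  0  10
  order 1: 2  2
  order 2: 0
The order-1 divided differences are all 2 (nonzero) and every higher order vanishes, so the data lies on a polynomial of degree exactly 1.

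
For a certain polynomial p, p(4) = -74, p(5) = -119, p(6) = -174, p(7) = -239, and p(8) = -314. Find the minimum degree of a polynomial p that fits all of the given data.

2

Forward differences of the values at n = 4, 5, 6, 7, 8:
  p  : -74  -119  -174  -239  -314
  Δ  : -45  -55  -65  -75
  Δ^2: -10  -10  -10
  Δ^3: 0  0
  Δ^4: 0
The second differences are constant (-10) and nonzero, while all higher differences vanish, so the minimal degree is 2.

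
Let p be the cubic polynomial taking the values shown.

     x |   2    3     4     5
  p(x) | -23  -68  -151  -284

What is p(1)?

Using the Lagrange interpolation formula with nodes 2, 3, 4, 5:
  L_0(x) = (x - 3)(x - 4)(x - 5) / -6
  L_1(x) = (x - 2)(x - 4)(x - 5) / 2
  L_2(x) = (x - 2)(x - 3)(x - 5) / -2
  L_3(x) = (x - 2)(x - 3)(x - 4) / 6
Then p(x) = -23·L_0(x) - 68·L_1(x) - 151·L_2(x) - 284·L_3(x).
Expanding and collecting terms gives p(x) = -2x^3 - x^2 - 2x + 1.
Evaluating at x = 1: p(1) = -4.

-4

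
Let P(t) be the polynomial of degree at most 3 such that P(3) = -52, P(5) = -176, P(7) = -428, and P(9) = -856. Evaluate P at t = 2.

Write P(t) = at^3 + bt^2 + ct + d. Substituting each data point gives a linear system:
  27a + 9b + 3c + d = -52
  125a + 25b + 5c + d = -176
  343a + 49b + 7c + d = -428
  729a + 81b + 9c + d = -856
Solving the system yields a = -1, b = -1, c = -5, d = -1.
So P(t) = -t³ - t² - 5t - 1.
Then P(2) = -23.

-23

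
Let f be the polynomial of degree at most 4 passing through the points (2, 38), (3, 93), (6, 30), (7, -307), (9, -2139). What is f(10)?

Write f(t) = at^4 + bt^3 + ct^2 + dt + e. Substituting each data point gives a linear system:
  16a + 8b + 4c + 2d + e = 38
  81a + 27b + 9c + 3d + e = 93
  1296a + 216b + 36c + 6d + e = 30
  2401a + 343b + 49c + 7d + e = -307
  6561a + 729b + 81c + 9d + e = -2139
Solving the system yields a = -1, b = 6, c = 0, d = 6, e = -6.
So f(t) = -t^4 + 6t^3 + 6t - 6.
Then f(10) = -3946.

-3946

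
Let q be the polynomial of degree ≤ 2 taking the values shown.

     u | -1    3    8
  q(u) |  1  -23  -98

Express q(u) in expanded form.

Write q(u) = au^2 + bu + c. Substituting each data point gives a linear system:
  a - b + c = 1
  9a + 3b + c = -23
  64a + 8b + c = -98
Solving the system yields a = -1, b = -4, c = -2.
So q(u) = -u² - 4u - 2.
Check: q(3) = -23. ✓

q(u) = -u^2 - 4u - 2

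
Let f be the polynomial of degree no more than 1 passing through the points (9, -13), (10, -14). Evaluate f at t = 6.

-10

Write f(t) = at + b. Substituting each data point gives a linear system:
  9a + b = -13
  10a + b = -14
Solving the system yields a = -1, b = -4.
So f(t) = -t - 4.
Then f(6) = -10.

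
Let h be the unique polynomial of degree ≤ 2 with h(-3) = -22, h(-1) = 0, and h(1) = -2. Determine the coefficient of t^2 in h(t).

Write h(t) = at^2 + bt + c. Substituting each data point gives a linear system:
  9a - 3b + c = -22
  a - b + c = 0
  a + b + c = -2
Solving the system yields a = -3, b = -1, c = 2.
So h(t) = -3t² - t + 2.
The leading coefficient is -3.

-3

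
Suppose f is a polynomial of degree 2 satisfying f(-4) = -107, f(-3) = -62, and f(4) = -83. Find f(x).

f(x) = -6x^2 + 3x + 1

Write f(x) = ax^2 + bx + c. Substituting each data point gives a linear system:
  16a - 4b + c = -107
  9a - 3b + c = -62
  16a + 4b + c = -83
Solving the system yields a = -6, b = 3, c = 1.
So f(x) = -6x^2 + 3x + 1.
Check: f(-4) = -107. ✓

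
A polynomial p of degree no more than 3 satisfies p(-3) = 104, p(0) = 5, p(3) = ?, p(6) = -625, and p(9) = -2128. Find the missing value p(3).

-76

The 4 known points determine the degree-3 polynomial uniquely.
Write p(x) = ax^3 + bx^2 + cx + d. Substituting each data point gives a linear system:
  -27a + 9b - 3c + d = 104
  d = 5
  216a + 36b + 6c + d = -625
  729a + 81b + 9c + d = -2128
Solving the system yields a = -3, b = 1, c = -3, d = 5.
So p(x) = -3x^3 + x^2 - 3x + 5.
Then p(3) = -76.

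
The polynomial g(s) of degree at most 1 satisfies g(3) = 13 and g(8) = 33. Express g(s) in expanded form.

Write g(s) = as + b. Substituting each data point gives a linear system:
  3a + b = 13
  8a + b = 33
Solving the system yields a = 4, b = 1.
So g(s) = 4s + 1.
Check: g(8) = 33. ✓

g(s) = 4s + 1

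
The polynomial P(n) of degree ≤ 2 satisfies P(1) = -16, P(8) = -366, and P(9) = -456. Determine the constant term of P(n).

Write P(n) = an^2 + bn + c. Substituting each data point gives a linear system:
  a + b + c = -16
  64a + 8b + c = -366
  81a + 9b + c = -456
Solving the system yields a = -5, b = -5, c = -6.
So P(n) = -5n^2 - 5n - 6.
The constant term is -6.

-6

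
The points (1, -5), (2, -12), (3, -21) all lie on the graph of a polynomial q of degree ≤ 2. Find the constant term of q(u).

0

Write q(u) = au^2 + bu + c. Substituting each data point gives a linear system:
  a + b + c = -5
  4a + 2b + c = -12
  9a + 3b + c = -21
Solving the system yields a = -1, b = -4, c = 0.
So q(u) = -u² - 4u.
The constant term is 0.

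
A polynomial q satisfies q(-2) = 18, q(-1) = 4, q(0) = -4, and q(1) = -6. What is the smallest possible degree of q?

2

Forward differences of the values at s = -2, -1, 0, 1:
  q  : 18  4  -4  -6
  Δ  : -14  -8  -2
  Δ^2: 6  6
  Δ^3: 0
The second differences are constant (6) and nonzero, while all higher differences vanish, so the minimal degree is 2.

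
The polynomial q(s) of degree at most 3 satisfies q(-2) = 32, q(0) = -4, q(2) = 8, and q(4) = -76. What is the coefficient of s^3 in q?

-3

Write q(s) = as^3 + bs^2 + cs + d. Substituting each data point gives a linear system:
  -8a + 4b - 2c + d = 32
  d = -4
  8a + 4b + 2c + d = 8
  64a + 16b + 4c + d = -76
Solving the system yields a = -3, b = 6, c = 6, d = -4.
So q(s) = -3s³ + 6s² + 6s - 4.
The leading coefficient is -3.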